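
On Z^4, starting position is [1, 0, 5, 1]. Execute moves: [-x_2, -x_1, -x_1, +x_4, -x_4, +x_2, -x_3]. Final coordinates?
(-1, 0, 4, 1)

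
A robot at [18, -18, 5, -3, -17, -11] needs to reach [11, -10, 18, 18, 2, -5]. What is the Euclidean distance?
33.4664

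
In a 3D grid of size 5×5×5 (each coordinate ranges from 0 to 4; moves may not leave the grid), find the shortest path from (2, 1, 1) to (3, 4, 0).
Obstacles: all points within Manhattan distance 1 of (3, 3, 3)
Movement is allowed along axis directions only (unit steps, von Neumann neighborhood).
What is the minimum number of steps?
5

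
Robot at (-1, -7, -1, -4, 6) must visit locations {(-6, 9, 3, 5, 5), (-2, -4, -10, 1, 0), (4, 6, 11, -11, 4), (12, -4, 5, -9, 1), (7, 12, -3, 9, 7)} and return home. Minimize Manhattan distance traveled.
198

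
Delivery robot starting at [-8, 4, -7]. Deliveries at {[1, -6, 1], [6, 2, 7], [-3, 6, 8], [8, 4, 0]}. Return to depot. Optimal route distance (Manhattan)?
92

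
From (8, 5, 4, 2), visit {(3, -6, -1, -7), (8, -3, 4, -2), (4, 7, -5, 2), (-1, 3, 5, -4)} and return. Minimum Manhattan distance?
92
(one optimal route: (8, 5, 4, 2) → (8, -3, 4, -2) → (3, -6, -1, -7) → (-1, 3, 5, -4) → (4, 7, -5, 2) → (8, 5, 4, 2))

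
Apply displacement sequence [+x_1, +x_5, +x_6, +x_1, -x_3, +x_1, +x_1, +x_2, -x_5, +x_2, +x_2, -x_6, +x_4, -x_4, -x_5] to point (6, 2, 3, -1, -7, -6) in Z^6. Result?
(10, 5, 2, -1, -8, -6)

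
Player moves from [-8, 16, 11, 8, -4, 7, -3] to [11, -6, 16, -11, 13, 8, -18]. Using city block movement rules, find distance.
98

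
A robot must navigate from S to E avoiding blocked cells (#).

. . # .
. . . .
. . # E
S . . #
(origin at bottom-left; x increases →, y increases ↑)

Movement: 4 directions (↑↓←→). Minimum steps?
6
(one shortest path: (0, 0) → (1, 0) → (1, 1) → (1, 2) → (2, 2) → (3, 2) → (3, 1))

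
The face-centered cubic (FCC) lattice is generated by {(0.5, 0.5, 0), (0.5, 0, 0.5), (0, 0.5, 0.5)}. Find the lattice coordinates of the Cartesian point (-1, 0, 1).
-2b₁ + 2b₃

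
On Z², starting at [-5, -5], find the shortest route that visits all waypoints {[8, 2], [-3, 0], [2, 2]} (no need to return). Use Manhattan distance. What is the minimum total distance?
20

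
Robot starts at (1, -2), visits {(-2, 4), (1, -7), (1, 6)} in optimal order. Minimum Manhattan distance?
23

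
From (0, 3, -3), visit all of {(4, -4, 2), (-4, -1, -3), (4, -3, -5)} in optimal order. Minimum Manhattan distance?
28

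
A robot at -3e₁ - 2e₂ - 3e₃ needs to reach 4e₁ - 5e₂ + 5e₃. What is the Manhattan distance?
18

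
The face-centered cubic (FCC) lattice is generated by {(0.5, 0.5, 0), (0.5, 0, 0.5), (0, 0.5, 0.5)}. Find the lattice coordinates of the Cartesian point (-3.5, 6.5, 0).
3b₁ - 10b₂ + 10b₃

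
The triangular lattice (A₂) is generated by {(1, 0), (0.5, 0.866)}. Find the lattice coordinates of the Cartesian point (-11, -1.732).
-10b₁ - 2b₂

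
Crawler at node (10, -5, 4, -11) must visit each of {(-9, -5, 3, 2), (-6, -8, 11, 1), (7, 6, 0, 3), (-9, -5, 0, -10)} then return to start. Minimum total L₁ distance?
126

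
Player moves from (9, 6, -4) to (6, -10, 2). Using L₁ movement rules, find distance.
25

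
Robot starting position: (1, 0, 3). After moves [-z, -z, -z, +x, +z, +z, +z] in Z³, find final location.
(2, 0, 3)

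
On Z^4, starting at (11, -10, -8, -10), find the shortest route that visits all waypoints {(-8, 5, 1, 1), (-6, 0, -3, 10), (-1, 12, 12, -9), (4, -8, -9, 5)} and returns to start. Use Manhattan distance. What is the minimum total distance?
164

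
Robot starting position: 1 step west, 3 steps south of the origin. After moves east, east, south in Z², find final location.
(1, -4)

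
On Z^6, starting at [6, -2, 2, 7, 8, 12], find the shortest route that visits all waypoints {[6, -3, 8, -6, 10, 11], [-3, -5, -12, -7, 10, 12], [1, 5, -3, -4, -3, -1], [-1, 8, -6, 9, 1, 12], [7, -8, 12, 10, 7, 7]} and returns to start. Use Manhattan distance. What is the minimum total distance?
216
(one optimal route: (6, -2, 2, 7, 8, 12) → (-1, 8, -6, 9, 1, 12) → (1, 5, -3, -4, -3, -1) → (-3, -5, -12, -7, 10, 12) → (6, -3, 8, -6, 10, 11) → (7, -8, 12, 10, 7, 7) → (6, -2, 2, 7, 8, 12))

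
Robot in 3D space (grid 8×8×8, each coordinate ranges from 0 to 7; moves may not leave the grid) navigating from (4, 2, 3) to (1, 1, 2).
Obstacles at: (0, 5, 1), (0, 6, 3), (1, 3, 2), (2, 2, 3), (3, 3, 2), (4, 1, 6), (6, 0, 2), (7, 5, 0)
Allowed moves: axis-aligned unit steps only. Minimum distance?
5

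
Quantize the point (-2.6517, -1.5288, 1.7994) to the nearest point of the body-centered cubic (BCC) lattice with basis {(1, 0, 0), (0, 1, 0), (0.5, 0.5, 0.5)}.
(-2.5, -1.5, 1.5)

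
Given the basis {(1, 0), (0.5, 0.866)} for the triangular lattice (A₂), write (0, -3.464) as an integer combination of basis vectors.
2b₁ - 4b₂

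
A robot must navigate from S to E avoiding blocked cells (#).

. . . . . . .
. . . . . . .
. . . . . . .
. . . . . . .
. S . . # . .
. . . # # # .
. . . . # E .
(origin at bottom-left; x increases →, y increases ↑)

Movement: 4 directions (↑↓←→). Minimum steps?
10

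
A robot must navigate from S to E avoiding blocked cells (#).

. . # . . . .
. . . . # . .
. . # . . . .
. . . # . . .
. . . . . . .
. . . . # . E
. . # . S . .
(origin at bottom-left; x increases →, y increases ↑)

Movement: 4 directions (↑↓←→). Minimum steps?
3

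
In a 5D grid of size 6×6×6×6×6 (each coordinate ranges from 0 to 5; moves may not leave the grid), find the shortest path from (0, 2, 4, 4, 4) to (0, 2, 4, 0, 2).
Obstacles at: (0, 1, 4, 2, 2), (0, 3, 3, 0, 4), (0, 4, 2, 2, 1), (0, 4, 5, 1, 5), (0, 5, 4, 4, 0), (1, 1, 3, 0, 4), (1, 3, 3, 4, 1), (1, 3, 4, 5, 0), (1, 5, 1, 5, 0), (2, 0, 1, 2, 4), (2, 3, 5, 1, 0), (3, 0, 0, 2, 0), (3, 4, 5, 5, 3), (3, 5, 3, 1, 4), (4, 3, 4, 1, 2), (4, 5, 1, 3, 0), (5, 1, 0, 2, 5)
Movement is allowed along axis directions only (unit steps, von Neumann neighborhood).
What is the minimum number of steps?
6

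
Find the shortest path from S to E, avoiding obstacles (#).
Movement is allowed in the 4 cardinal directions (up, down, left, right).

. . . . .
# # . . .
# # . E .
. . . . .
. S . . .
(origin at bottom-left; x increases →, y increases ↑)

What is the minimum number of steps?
4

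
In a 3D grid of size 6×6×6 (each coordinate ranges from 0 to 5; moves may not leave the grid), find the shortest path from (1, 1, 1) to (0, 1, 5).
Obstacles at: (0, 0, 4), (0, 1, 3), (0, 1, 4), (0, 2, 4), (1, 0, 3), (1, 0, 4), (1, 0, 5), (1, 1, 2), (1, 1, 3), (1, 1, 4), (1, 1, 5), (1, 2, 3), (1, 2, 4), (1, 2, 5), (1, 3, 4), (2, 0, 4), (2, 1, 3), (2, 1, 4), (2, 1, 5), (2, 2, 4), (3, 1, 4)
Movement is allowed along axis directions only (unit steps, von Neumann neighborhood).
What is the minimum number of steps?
9
(one shortest path: (1, 1, 1) → (0, 1, 1) → (0, 2, 1) → (0, 3, 1) → (0, 3, 2) → (0, 3, 3) → (0, 3, 4) → (0, 3, 5) → (0, 2, 5) → (0, 1, 5))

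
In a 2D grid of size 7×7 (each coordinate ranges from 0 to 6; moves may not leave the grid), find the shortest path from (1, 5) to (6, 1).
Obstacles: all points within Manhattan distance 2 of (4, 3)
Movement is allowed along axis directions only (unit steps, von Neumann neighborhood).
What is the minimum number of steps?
11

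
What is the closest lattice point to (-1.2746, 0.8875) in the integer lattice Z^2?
(-1, 1)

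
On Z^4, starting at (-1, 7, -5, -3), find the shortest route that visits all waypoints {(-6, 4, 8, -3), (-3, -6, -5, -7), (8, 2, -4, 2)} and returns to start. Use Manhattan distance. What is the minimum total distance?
100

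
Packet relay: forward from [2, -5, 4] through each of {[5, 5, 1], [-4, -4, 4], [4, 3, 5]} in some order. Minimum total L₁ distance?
30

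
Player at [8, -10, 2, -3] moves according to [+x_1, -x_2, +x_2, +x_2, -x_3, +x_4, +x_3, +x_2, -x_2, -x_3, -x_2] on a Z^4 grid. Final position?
(9, -10, 1, -2)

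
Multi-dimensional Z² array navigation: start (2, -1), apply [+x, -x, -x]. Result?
(1, -1)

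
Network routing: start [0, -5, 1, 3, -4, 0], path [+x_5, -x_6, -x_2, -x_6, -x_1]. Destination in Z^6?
(-1, -6, 1, 3, -3, -2)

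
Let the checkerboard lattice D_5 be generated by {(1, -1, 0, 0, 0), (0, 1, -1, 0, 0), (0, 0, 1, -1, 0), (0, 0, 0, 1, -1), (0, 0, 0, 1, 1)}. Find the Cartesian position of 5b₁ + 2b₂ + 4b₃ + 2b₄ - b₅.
(5, -3, 2, -3, -3)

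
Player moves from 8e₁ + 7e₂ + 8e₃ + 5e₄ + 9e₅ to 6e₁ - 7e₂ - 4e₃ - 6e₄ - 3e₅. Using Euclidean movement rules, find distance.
24.6779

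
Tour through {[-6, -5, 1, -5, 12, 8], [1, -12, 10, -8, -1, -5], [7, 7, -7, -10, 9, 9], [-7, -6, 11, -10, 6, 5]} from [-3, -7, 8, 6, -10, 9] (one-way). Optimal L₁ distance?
150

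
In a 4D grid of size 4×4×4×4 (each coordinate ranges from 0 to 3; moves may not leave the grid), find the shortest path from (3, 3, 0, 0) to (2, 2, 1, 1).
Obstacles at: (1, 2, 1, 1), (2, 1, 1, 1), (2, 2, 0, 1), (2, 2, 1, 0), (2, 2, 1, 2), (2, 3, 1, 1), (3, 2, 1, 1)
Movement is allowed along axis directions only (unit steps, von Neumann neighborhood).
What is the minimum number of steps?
6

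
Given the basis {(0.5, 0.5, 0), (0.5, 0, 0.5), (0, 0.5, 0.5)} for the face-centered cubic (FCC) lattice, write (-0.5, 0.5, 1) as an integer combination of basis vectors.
-b₁ + 2b₃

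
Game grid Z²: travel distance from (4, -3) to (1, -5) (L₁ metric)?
5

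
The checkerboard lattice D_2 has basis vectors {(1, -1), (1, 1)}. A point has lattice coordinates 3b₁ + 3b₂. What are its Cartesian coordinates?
(6, 0)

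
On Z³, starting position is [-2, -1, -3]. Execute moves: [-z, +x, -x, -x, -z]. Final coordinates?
(-3, -1, -5)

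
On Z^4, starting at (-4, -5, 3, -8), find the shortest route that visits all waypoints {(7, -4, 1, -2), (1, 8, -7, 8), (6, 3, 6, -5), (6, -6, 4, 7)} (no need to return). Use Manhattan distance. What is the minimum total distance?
86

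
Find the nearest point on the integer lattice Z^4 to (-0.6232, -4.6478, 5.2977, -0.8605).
(-1, -5, 5, -1)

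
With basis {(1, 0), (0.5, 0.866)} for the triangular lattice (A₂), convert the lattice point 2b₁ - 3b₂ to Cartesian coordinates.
(0.5, -2.598)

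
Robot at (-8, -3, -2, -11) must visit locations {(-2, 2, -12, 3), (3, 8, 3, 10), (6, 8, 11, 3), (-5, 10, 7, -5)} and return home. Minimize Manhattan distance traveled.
142
(one optimal route: (-8, -3, -2, -11) → (-2, 2, -12, 3) → (3, 8, 3, 10) → (6, 8, 11, 3) → (-5, 10, 7, -5) → (-8, -3, -2, -11))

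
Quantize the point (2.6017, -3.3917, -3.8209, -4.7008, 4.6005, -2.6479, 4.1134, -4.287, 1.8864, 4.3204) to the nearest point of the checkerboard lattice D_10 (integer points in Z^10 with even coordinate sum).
(3, -3, -4, -5, 4, -3, 4, -4, 2, 4)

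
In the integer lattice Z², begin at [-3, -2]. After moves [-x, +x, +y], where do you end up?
(-3, -1)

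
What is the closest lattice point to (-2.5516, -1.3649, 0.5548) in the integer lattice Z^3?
(-3, -1, 1)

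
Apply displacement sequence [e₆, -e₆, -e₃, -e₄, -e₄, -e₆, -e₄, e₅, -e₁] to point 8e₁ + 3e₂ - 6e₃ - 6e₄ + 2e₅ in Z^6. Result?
(7, 3, -7, -9, 3, -1)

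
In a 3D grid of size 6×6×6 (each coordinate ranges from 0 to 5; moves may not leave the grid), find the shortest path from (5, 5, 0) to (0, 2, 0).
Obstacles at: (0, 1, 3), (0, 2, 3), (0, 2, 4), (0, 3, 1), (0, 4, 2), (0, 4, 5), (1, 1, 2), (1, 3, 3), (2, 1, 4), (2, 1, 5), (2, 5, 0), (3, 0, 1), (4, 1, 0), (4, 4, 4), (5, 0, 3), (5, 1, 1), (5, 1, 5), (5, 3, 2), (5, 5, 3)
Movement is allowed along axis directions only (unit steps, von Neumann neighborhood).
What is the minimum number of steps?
8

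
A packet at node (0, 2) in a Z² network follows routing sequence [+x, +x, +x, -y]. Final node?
(3, 1)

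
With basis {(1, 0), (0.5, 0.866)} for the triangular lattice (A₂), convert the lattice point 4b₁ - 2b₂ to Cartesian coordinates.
(3, -1.732)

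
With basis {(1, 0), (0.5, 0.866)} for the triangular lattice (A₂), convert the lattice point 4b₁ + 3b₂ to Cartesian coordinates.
(5.5, 2.598)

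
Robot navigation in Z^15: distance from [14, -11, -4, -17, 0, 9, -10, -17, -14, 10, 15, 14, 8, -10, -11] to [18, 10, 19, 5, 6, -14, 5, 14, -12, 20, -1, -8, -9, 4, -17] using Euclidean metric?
67.72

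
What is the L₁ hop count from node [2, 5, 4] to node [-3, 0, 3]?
11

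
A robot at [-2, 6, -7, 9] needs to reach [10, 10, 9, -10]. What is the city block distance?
51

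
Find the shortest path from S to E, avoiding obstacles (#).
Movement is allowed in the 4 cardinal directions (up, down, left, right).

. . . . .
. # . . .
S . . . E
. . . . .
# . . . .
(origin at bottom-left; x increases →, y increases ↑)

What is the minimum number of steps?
4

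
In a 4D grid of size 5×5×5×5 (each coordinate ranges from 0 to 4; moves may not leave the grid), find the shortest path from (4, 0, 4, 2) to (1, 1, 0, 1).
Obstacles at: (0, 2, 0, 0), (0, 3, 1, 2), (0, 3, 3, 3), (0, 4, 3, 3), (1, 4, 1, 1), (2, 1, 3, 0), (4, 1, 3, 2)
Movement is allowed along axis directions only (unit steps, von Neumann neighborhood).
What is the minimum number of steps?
9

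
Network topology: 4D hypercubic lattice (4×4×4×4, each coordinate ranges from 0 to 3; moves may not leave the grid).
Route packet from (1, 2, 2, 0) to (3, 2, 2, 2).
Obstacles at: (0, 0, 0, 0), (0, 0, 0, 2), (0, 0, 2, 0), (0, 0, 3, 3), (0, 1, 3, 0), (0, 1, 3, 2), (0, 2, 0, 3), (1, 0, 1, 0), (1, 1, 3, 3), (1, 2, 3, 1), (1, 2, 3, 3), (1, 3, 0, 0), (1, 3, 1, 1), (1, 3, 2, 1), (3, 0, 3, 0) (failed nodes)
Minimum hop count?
4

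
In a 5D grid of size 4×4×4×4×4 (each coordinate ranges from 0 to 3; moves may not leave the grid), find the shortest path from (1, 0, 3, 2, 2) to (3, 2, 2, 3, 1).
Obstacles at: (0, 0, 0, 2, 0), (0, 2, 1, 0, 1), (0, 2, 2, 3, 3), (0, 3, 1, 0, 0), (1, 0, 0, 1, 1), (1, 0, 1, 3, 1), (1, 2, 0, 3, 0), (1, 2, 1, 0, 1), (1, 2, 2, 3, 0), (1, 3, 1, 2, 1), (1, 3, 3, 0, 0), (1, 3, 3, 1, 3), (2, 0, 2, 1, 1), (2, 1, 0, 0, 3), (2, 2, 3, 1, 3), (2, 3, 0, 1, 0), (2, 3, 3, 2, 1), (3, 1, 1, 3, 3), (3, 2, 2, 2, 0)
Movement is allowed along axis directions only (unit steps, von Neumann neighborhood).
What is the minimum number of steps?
7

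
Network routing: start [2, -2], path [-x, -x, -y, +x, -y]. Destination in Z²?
(1, -4)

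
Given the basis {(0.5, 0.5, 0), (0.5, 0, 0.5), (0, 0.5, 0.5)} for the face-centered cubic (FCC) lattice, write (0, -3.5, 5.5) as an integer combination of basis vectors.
-9b₁ + 9b₂ + 2b₃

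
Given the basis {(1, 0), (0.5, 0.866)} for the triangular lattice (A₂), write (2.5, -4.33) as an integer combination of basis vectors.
5b₁ - 5b₂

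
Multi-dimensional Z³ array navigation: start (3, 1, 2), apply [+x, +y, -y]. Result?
(4, 1, 2)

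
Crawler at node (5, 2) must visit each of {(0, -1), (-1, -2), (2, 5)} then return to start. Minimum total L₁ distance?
26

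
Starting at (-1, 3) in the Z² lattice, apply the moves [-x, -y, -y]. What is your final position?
(-2, 1)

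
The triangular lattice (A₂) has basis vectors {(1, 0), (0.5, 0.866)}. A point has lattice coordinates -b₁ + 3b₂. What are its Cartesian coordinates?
(0.5, 2.598)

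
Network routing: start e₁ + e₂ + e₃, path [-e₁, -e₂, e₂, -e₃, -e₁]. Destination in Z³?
(-1, 1, 0)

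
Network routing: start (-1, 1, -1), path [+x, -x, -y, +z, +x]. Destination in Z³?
(0, 0, 0)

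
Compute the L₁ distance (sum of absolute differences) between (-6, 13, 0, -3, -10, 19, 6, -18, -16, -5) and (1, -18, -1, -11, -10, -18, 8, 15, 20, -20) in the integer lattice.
170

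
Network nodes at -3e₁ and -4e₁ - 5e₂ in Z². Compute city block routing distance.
6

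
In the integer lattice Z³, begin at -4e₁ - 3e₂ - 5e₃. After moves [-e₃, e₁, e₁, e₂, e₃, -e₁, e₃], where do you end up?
(-3, -2, -4)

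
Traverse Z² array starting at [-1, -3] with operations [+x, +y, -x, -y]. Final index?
(-1, -3)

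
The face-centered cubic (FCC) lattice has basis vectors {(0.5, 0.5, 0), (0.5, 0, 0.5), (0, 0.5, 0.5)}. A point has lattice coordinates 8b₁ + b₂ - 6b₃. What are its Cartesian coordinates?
(4.5, 1, -2.5)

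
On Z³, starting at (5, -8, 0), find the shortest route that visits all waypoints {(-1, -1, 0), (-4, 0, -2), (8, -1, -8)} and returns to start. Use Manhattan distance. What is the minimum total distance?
56
(one optimal route: (5, -8, 0) → (-1, -1, 0) → (-4, 0, -2) → (8, -1, -8) → (5, -8, 0))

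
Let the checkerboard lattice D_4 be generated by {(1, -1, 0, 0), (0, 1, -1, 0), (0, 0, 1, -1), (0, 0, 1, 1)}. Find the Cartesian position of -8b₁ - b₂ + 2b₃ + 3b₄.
(-8, 7, 6, 1)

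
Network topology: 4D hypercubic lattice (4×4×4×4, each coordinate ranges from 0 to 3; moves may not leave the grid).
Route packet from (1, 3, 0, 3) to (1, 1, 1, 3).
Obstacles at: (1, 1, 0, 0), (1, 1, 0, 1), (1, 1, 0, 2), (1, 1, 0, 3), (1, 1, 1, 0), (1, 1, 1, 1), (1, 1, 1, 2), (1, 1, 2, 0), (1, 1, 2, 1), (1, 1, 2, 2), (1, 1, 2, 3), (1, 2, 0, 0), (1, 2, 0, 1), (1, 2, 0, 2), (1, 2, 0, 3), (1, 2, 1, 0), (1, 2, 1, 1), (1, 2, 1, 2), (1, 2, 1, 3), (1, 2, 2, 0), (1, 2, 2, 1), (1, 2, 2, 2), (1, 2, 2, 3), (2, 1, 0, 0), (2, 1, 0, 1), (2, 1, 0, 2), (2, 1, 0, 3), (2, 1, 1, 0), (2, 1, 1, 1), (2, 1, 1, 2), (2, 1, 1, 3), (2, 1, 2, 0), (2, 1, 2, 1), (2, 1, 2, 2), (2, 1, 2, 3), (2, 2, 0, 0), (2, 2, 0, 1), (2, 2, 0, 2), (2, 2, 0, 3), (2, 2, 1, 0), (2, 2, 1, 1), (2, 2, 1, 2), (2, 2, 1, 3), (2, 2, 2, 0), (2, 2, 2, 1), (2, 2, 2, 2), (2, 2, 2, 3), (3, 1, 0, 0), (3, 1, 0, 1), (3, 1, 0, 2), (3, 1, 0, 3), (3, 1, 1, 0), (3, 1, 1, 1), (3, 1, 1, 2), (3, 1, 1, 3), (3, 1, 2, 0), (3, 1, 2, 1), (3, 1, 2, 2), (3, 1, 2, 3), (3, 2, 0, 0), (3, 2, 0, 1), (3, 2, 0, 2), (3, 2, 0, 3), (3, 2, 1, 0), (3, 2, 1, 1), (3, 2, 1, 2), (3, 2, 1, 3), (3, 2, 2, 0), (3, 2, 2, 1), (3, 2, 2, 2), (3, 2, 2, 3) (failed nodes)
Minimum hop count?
5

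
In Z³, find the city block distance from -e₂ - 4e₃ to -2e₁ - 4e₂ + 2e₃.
11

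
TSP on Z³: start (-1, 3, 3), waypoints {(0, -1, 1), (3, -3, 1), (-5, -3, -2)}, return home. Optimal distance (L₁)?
38
(one optimal route: (-1, 3, 3) → (0, -1, 1) → (3, -3, 1) → (-5, -3, -2) → (-1, 3, 3))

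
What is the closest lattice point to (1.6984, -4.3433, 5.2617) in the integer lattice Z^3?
(2, -4, 5)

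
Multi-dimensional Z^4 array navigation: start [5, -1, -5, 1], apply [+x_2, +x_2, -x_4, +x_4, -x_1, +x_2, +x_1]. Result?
(5, 2, -5, 1)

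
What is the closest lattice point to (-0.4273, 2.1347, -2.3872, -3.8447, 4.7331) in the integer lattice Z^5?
(0, 2, -2, -4, 5)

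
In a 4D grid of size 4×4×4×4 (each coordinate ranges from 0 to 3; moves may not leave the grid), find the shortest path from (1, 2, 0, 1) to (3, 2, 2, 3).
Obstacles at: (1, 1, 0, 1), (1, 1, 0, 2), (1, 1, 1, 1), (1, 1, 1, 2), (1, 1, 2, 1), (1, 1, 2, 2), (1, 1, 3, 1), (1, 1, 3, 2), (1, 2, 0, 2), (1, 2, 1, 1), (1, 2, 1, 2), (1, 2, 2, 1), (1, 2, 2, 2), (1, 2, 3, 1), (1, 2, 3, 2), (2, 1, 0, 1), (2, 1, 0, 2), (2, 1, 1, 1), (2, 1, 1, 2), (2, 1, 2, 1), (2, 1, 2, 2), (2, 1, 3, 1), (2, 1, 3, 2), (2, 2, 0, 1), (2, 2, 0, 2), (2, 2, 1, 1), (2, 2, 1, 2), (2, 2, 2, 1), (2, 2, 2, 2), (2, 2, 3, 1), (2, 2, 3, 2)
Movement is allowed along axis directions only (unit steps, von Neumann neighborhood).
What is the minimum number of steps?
8
(one shortest path: (1, 2, 0, 1) → (0, 2, 0, 1) → (0, 2, 1, 1) → (0, 2, 2, 1) → (0, 2, 2, 2) → (0, 2, 2, 3) → (1, 2, 2, 3) → (2, 2, 2, 3) → (3, 2, 2, 3))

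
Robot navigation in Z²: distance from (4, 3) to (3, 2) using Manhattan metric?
2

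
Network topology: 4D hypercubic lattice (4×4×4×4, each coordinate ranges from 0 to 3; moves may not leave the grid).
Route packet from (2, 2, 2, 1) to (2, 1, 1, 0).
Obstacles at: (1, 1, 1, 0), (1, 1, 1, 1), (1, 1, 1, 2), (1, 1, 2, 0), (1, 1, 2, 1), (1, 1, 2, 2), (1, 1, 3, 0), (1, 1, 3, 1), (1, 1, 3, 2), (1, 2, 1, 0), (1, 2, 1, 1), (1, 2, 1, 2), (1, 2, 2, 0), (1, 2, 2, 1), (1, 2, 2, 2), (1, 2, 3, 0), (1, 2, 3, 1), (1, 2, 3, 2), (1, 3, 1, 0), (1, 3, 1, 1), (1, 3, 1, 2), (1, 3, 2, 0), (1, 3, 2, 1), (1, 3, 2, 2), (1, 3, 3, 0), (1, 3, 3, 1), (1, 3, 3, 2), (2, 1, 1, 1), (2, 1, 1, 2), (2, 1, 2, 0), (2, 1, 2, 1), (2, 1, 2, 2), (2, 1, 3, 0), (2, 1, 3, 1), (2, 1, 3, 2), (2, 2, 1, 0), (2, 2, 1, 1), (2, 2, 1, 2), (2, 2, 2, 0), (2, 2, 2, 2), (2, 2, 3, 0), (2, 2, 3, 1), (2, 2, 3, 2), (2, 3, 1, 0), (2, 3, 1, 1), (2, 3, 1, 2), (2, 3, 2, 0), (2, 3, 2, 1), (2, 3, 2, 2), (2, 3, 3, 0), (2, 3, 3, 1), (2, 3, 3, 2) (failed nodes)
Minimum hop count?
5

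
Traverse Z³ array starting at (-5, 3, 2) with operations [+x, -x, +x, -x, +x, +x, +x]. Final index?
(-2, 3, 2)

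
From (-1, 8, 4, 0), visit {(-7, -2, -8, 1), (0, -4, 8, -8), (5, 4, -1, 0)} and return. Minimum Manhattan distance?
100
(one optimal route: (-1, 8, 4, 0) → (0, -4, 8, -8) → (-7, -2, -8, 1) → (5, 4, -1, 0) → (-1, 8, 4, 0))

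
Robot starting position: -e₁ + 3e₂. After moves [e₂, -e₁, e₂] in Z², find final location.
(-2, 5)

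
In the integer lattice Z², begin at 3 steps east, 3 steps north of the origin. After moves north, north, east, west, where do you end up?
(3, 5)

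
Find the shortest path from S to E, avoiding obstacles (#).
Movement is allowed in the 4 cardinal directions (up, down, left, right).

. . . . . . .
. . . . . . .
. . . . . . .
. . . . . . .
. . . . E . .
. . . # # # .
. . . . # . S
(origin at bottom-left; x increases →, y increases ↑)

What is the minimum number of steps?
4
(one shortest path: (6, 0) → (6, 1) → (6, 2) → (5, 2) → (4, 2))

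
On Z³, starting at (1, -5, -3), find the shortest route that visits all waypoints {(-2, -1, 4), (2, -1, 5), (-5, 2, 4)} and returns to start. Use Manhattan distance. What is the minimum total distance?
44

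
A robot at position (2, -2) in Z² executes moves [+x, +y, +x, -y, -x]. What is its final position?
(3, -2)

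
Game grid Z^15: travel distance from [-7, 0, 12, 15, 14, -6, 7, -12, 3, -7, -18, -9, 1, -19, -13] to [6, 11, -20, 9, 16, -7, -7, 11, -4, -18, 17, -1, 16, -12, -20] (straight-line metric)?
62.145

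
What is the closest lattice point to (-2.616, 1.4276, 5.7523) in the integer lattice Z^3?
(-3, 1, 6)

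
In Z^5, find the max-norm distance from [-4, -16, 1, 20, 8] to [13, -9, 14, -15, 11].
35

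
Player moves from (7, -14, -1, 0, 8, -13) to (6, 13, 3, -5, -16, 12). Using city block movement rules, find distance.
86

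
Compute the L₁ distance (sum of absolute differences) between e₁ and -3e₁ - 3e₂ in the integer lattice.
7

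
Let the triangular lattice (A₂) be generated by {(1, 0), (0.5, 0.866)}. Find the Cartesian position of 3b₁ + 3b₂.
(4.5, 2.598)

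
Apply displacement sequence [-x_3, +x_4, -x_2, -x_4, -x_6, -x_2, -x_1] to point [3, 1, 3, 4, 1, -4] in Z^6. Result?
(2, -1, 2, 4, 1, -5)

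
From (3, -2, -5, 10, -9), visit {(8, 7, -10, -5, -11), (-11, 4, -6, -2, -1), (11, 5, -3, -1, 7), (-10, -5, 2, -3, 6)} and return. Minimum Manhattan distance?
176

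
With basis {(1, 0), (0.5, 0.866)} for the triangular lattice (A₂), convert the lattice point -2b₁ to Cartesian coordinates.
(-2, 0)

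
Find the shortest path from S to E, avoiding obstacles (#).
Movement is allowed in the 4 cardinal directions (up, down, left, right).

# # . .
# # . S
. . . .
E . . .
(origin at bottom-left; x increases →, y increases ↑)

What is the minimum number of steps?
5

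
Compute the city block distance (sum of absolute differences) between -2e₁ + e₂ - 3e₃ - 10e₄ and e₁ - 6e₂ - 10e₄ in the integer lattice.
13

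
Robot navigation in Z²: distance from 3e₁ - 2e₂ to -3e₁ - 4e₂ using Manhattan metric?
8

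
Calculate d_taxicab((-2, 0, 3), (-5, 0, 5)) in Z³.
5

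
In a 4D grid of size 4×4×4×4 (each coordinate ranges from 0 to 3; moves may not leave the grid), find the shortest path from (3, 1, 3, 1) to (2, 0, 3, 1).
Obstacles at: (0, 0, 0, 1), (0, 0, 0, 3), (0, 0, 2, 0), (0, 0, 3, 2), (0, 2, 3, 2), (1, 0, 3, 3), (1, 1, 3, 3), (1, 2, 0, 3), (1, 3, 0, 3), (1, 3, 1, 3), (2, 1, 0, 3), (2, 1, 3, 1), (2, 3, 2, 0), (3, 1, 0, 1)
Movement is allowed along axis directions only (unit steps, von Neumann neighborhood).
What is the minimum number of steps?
2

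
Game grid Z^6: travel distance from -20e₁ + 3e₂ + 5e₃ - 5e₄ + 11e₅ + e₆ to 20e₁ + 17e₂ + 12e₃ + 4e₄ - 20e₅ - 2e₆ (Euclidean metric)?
53.8145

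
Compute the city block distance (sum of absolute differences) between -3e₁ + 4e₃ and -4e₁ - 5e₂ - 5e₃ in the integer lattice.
15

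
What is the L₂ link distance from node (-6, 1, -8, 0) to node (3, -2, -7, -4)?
10.3441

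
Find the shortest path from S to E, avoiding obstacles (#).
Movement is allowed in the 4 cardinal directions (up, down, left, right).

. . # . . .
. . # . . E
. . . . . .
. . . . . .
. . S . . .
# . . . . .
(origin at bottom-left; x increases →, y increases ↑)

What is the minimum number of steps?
6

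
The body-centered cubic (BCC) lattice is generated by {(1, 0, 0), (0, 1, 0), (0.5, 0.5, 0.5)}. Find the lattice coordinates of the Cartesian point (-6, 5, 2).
-8b₁ + 3b₂ + 4b₃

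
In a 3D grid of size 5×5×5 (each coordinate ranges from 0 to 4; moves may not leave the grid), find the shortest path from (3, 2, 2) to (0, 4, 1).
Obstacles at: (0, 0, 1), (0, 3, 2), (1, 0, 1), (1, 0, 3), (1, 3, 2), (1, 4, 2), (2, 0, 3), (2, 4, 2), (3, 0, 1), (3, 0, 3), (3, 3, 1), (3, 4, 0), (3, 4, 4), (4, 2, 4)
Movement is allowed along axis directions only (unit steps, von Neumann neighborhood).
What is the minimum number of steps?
6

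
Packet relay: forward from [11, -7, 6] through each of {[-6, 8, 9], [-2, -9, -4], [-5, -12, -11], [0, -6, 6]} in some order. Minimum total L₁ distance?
81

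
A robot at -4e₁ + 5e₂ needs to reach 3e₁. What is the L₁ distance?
12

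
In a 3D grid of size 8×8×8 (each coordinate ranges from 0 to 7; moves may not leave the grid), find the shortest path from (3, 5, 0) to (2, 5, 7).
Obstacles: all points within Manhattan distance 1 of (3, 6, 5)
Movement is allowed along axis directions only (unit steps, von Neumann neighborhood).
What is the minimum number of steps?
8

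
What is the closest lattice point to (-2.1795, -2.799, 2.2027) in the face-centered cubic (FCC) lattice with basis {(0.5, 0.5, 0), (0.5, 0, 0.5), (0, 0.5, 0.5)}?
(-2, -3, 2)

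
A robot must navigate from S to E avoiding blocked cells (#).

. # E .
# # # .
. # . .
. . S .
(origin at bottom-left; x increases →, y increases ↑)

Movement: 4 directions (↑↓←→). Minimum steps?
5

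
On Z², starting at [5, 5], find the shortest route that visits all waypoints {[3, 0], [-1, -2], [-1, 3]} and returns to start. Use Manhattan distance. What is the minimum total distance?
26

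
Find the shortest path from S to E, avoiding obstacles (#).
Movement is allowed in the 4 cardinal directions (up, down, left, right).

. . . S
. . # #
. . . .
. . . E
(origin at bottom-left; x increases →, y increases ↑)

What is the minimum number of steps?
7
(one shortest path: (3, 3) → (2, 3) → (1, 3) → (1, 2) → (1, 1) → (2, 1) → (3, 1) → (3, 0))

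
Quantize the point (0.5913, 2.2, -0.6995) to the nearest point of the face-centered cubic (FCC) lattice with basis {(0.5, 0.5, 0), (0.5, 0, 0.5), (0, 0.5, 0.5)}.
(0.5, 2, -0.5)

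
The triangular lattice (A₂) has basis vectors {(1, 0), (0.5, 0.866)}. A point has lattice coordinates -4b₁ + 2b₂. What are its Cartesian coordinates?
(-3, 1.732)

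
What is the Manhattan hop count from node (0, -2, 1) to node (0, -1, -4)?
6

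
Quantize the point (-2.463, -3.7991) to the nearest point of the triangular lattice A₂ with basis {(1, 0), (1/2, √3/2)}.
(-2.5, -4.33)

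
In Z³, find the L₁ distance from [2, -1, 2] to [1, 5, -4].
13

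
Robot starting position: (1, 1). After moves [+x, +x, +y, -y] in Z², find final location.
(3, 1)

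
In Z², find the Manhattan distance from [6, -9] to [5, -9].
1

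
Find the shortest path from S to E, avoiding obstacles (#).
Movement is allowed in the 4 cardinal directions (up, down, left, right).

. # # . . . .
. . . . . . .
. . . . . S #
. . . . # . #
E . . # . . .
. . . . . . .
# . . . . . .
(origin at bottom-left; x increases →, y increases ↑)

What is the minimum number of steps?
7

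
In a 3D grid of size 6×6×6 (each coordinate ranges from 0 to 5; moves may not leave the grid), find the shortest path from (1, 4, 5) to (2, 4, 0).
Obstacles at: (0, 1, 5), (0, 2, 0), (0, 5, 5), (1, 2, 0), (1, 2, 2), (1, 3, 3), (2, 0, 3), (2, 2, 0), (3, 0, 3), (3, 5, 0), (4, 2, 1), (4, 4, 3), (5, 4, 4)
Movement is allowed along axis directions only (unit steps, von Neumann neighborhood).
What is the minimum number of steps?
6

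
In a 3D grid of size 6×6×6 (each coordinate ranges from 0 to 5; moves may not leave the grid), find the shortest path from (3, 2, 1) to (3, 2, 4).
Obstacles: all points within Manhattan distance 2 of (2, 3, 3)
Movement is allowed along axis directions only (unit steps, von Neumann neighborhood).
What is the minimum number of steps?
5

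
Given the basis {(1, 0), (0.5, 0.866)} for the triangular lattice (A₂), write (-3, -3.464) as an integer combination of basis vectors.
-b₁ - 4b₂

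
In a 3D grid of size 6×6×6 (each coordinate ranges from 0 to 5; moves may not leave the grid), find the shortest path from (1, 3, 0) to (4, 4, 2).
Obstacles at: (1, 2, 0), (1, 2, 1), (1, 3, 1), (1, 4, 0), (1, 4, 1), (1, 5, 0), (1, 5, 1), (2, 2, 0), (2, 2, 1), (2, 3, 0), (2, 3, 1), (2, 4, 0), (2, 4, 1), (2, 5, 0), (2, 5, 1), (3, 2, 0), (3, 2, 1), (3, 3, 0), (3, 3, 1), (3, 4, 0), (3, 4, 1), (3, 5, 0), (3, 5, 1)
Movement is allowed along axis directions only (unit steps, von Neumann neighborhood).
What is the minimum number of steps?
8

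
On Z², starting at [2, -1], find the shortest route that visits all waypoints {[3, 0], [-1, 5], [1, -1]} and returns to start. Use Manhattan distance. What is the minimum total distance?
20
(one optimal route: (2, -1) → (3, 0) → (-1, 5) → (1, -1) → (2, -1))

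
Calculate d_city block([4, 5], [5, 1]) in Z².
5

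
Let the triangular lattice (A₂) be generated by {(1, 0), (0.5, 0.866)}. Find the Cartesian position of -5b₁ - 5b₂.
(-7.5, -4.33)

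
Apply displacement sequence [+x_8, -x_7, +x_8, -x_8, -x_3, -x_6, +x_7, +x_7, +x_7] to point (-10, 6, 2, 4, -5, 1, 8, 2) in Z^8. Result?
(-10, 6, 1, 4, -5, 0, 10, 3)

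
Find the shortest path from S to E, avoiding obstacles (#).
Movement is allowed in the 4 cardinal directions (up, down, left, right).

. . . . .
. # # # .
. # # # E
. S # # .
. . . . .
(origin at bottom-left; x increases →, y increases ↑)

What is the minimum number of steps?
6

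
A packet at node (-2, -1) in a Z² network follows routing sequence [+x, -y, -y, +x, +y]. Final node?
(0, -2)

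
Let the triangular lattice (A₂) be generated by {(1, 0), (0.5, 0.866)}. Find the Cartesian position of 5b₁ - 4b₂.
(3, -3.464)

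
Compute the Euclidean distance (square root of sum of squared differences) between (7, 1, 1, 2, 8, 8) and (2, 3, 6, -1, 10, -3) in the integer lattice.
13.7113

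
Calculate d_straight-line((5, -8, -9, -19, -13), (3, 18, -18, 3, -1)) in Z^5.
37.2693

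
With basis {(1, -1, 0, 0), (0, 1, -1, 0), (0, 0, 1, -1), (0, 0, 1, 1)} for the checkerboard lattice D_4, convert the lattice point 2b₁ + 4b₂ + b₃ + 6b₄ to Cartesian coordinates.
(2, 2, 3, 5)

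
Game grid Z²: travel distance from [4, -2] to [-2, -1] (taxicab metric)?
7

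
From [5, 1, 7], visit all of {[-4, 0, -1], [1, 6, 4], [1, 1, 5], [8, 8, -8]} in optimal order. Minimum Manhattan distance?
55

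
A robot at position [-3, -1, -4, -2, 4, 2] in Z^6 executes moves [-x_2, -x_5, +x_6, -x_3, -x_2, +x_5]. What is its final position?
(-3, -3, -5, -2, 4, 3)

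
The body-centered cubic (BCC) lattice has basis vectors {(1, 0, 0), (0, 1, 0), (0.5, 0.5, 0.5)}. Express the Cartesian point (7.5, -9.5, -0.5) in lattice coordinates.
8b₁ - 9b₂ - b₃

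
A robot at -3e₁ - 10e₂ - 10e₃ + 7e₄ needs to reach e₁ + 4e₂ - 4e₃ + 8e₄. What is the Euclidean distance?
15.7797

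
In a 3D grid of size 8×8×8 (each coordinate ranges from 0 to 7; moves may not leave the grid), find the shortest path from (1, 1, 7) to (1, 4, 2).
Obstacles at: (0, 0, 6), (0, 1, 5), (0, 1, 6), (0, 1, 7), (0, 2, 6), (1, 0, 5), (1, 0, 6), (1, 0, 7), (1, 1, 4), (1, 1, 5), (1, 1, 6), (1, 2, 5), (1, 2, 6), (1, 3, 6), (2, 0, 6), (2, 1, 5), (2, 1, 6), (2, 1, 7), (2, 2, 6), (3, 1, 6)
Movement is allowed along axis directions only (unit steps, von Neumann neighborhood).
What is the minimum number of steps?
8
(one shortest path: (1, 1, 7) → (1, 2, 7) → (1, 3, 7) → (1, 4, 7) → (1, 4, 6) → (1, 4, 5) → (1, 4, 4) → (1, 4, 3) → (1, 4, 2))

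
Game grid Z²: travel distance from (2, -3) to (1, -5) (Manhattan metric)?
3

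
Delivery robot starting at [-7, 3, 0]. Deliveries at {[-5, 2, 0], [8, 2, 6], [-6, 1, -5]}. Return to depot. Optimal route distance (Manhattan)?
56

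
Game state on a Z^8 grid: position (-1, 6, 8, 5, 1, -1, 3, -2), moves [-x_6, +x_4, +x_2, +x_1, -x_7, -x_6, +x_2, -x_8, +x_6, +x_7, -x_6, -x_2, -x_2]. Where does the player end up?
(0, 6, 8, 6, 1, -3, 3, -3)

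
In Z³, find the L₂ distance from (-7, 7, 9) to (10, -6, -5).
25.5734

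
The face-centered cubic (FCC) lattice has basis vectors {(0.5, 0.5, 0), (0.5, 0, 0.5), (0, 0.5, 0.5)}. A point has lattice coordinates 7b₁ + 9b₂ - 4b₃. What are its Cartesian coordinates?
(8, 1.5, 2.5)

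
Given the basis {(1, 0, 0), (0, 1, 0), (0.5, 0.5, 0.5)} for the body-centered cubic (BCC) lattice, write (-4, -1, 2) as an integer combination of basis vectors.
-6b₁ - 3b₂ + 4b₃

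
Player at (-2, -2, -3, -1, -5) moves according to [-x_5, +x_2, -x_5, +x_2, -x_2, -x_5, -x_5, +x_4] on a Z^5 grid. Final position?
(-2, -1, -3, 0, -9)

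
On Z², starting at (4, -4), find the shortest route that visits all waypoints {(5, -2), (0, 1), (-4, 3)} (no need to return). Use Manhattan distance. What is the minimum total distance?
17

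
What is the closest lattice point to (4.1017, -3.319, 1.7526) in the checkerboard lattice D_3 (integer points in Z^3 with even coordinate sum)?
(4, -4, 2)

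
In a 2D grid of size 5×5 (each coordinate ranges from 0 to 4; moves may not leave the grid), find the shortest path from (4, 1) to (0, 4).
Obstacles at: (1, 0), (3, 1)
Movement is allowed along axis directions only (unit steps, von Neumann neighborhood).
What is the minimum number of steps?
7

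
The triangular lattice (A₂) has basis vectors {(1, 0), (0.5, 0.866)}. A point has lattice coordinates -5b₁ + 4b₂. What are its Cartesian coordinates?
(-3, 3.464)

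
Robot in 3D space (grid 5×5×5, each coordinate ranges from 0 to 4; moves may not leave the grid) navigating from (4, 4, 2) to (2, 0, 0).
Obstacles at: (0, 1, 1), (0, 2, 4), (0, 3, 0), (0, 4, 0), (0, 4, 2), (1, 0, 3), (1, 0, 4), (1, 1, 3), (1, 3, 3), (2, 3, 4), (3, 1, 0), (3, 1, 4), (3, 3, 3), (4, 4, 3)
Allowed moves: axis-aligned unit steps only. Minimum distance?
8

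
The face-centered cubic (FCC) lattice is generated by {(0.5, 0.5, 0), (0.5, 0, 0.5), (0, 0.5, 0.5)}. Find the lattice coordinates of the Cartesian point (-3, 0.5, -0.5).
-2b₁ - 4b₂ + 3b₃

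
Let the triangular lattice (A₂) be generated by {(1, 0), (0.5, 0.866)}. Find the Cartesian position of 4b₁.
(4, 0)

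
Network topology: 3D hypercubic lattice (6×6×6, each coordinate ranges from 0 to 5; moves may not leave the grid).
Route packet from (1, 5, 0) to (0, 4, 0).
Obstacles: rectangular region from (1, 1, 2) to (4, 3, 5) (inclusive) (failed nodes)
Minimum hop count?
2
(one shortest path: (1, 5, 0) → (0, 5, 0) → (0, 4, 0))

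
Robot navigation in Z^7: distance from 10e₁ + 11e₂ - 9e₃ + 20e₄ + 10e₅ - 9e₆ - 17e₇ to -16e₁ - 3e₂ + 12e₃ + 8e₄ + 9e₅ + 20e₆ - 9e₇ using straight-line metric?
48.6107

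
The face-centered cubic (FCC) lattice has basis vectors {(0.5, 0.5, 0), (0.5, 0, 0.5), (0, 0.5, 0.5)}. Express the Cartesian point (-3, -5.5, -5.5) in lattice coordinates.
-3b₁ - 3b₂ - 8b₃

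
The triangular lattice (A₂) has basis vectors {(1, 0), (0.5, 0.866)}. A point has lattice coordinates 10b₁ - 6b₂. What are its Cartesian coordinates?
(7, -5.196)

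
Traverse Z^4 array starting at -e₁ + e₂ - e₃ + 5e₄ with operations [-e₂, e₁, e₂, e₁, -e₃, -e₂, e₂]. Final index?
(1, 1, -2, 5)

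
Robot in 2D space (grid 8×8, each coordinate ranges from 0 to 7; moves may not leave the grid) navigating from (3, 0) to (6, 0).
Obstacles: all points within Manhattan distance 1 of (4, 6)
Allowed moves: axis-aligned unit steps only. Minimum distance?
3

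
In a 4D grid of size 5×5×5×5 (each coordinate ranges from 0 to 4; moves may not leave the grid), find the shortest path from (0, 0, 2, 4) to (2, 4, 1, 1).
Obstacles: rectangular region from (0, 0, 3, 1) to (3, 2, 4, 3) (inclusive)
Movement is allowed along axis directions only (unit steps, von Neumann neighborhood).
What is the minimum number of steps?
10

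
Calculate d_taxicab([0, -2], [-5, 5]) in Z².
12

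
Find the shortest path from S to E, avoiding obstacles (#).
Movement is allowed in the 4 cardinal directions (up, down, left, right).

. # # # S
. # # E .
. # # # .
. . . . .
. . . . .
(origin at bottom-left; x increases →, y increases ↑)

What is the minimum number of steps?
2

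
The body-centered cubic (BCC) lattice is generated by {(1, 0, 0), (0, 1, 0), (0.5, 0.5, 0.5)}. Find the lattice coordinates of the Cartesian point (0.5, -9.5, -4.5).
5b₁ - 5b₂ - 9b₃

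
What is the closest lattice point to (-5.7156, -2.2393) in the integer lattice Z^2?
(-6, -2)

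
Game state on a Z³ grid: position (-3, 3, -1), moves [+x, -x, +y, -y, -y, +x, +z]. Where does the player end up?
(-2, 2, 0)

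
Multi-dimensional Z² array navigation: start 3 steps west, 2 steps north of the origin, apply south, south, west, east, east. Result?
(-2, 0)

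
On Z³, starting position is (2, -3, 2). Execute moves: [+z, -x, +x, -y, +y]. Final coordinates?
(2, -3, 3)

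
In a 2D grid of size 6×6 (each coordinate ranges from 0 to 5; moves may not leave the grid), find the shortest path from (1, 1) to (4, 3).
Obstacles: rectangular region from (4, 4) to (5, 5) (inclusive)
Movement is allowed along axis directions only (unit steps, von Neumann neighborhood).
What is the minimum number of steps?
5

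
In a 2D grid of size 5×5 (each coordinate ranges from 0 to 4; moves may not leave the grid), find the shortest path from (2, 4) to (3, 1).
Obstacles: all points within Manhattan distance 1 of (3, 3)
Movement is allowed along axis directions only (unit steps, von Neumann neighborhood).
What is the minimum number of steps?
6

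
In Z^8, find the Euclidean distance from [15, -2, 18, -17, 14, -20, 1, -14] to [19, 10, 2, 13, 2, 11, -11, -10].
50.8035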